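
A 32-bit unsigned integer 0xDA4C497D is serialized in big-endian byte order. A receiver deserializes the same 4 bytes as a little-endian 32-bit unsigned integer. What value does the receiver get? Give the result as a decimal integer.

Stored big-endian, the bytes at ascending addresses are DA 4C 49 7D.
Read back as little-endian, the first byte is least significant, giving 0x7D494CDA.
0x7D494CDA = 2101955802.

2101955802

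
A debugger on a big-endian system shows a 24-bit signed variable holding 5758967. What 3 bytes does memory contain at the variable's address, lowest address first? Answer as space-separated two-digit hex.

5758967 in hexadecimal, padded to 24 bits, is 0x57DFF7.
Split into bytes (most-significant first): 57 DF F7.
Big-endian stores the most-significant byte at the lowest address.
So the memory order matches the most-significant-first order: 57 DF F7.

57 DF F7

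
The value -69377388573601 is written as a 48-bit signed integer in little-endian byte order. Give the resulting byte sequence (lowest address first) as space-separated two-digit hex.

5F 0C 66 D1 E6 C0

Two's complement of -69377388573601 in 48 bits: 69377388573601 = 0x3F192E99F3A1; invert → 0xC0E6D1660C5E; add 1 → 0xC0E6D1660C5F.
Split into bytes (most-significant first): C0 E6 D1 66 0C 5F.
Little-endian: lowest address holds the least-significant byte.
So at ascending addresses the bytes are 5F 0C 66 D1 E6 C0.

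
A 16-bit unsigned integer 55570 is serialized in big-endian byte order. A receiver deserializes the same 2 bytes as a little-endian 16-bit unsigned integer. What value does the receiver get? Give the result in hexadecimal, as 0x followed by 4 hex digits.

0x12D9

55570 in 16-bit hexadecimal is 0xD912.
Stored big-endian, the bytes at ascending addresses are D9 12.
Read back as little-endian, the first byte is least significant, giving 0x12D9.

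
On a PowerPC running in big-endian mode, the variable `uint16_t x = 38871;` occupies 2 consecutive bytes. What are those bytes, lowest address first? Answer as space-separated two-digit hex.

97 D7

38871 in hexadecimal, padded to 16 bits, is 0x97D7.
Split into bytes (most-significant first): 97 D7.
In big-endian order the high byte comes first in memory.
So the memory order matches the most-significant-first order: 97 D7.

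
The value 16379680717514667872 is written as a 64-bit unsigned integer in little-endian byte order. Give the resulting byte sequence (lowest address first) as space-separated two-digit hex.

60 F7 C6 4D D4 50 50 E3

16379680717514667872 in hexadecimal, padded to 64 bits, is 0xE35050D44DC6F760.
Split into bytes (most-significant first): E3 50 50 D4 4D C6 F7 60.
Little-endian: lowest address holds the least-significant byte.
So at ascending addresses the bytes are 60 F7 C6 4D D4 50 50 E3.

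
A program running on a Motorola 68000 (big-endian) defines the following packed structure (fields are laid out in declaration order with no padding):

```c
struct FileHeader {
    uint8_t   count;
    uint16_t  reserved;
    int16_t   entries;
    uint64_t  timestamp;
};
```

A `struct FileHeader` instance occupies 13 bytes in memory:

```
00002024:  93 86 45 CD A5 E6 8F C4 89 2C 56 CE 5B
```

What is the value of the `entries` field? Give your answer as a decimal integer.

-12891

`entries` follows `count` (1 B), `reserved` (2 B), so it starts at offset 1 + 2 = 3 and occupies 2 bytes.
Bytes at offsets 3..4: CD A5.
In big-endian order the high byte comes first in memory.
The bytes are already most-significant first: 0xCDA5.
Top bit is set, so as a signed 16-bit value this is 0xCDA5 − 2^16 = -12891.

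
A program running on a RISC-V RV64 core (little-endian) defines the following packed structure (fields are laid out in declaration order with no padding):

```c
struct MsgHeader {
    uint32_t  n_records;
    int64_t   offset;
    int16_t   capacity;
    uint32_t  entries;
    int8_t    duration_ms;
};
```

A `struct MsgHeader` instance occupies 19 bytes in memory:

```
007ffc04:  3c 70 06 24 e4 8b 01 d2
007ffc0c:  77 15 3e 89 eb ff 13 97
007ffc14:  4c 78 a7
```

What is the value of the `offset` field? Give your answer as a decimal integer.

-8557378637588755484

`offset` follows `n_records` (4 bytes), so it starts at byte offset 4 and occupies 8 bytes.
Bytes at offsets 4..11: E4 8B 01 D2 77 15 3E 89.
Little-endian: lowest address holds the least-significant byte.
Reassemble most-significant byte first: 89 3E 15 77 D2 01 8B E4 → 0x893E1577D2018BE4.
Top bit is set, so as a signed 64-bit value this is 0x893E1577D2018BE4 − 2^64 = -8557378637588755484.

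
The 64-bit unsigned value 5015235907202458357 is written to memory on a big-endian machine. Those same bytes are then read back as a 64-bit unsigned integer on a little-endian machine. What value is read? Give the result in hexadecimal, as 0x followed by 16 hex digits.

5015235907202458357 in 64-bit hexadecimal is 0x4599B27C599622F5.
Stored big-endian, the bytes at ascending addresses are 45 99 B2 7C 59 96 22 F5.
Read back as little-endian, the first byte is least significant, giving 0xF52296597CB29945.

0xF52296597CB29945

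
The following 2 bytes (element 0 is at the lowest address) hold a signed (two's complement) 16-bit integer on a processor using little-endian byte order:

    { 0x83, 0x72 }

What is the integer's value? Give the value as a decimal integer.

29315

In little-endian order the low byte comes first in memory.
Reassemble most-significant byte first: 72 83 → 0x7283.
0x7283 = 29315.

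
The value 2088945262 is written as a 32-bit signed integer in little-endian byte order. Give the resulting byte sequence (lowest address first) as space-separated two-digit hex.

6E C6 82 7C

2088945262 in hexadecimal, padded to 32 bits, is 0x7C82C66E.
Split into bytes (most-significant first): 7C 82 C6 6E.
Little-endian: lowest address holds the least-significant byte.
So at ascending addresses the bytes are 6E C6 82 7C.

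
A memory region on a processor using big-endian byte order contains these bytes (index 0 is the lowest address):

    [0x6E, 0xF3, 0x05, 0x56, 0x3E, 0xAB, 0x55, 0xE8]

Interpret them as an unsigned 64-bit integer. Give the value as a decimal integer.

Big-endian: lowest address holds the most-significant byte.
The bytes are already most-significant first: 0x6EF305563EAB55E8.
0x6EF305563EAB55E8 = 7994739631489504744.

7994739631489504744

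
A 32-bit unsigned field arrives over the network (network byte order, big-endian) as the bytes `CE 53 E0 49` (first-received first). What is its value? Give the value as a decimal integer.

3461603401

In big-endian order the high byte comes first in memory.
The bytes are already most-significant first: 0xCE53E049.
0xCE53E049 = 3461603401.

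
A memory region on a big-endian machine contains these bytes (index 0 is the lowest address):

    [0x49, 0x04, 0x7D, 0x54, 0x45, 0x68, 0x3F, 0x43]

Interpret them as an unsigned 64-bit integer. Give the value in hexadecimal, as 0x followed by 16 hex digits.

In big-endian order the high byte comes first in memory.
The bytes are already most-significant first: 0x49047D5445683F43.

0x49047D5445683F43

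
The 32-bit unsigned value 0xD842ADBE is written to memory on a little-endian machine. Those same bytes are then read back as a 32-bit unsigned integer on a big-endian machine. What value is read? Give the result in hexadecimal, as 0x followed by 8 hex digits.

Stored little-endian, the bytes at ascending addresses are BE AD 42 D8.
Read back as big-endian, the last byte is least significant, giving 0xBEAD42D8.

0xBEAD42D8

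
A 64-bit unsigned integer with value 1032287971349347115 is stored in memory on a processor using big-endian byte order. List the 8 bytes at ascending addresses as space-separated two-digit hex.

1032287971349347115 in hexadecimal, padded to 64 bits, is 0x0E536C70CE2FBB2B.
Split into bytes (most-significant first): 0E 53 6C 70 CE 2F BB 2B.
Big-endian: lowest address holds the most-significant byte.
So the memory order matches the most-significant-first order: 0E 53 6C 70 CE 2F BB 2B.

0E 53 6C 70 CE 2F BB 2B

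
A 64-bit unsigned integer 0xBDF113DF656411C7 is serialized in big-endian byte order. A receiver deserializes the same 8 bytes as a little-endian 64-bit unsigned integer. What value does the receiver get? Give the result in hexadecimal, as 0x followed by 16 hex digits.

Stored big-endian, the bytes at ascending addresses are BD F1 13 DF 65 64 11 C7.
Read back as little-endian, the first byte is least significant, giving 0xC7116465DF13F1BD.

0xC7116465DF13F1BD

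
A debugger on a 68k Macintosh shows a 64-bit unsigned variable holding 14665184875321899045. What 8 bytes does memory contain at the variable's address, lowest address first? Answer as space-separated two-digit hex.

CB 85 33 F1 D2 FE 38 25

14665184875321899045 in hexadecimal, padded to 64 bits, is 0xCB8533F1D2FE3825.
Split into bytes (most-significant first): CB 85 33 F1 D2 FE 38 25.
Big-endian: lowest address holds the most-significant byte.
So the memory order matches the most-significant-first order: CB 85 33 F1 D2 FE 38 25.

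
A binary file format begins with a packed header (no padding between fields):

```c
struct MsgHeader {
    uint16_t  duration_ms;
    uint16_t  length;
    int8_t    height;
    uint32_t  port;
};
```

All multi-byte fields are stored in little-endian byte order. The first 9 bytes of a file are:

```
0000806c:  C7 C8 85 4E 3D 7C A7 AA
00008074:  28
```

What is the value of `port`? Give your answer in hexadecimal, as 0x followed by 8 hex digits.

0x28AAA77C

`port` follows `duration_ms` (2 B), `length` (2 B), `height` (1 B), so it starts at offset 2 + 2 + 1 = 5 and occupies 4 bytes.
Bytes at offsets 5..8: 7C A7 AA 28.
Little-endian: lowest address holds the least-significant byte.
Reassemble most-significant byte first: 28 AA A7 7C → 0x28AAA77C.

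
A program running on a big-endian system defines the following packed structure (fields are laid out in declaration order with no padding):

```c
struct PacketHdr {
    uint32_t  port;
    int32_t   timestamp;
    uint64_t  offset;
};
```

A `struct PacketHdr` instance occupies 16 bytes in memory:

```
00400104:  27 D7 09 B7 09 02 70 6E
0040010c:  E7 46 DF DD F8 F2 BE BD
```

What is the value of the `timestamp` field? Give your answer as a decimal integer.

`timestamp` follows `port` (4 bytes), so it starts at byte offset 4 and occupies 4 bytes.
Bytes at offsets 4..7: 09 02 70 6E.
In big-endian order the high byte comes first in memory.
The bytes are already most-significant first: 0x0902706E.
0x0902706E = 151154798.

151154798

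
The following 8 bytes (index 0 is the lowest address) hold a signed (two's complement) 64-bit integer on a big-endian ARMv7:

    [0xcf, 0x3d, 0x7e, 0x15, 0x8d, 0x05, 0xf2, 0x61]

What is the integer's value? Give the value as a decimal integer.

Big-endian: lowest address holds the most-significant byte.
The bytes are already most-significant first: 0xCF3D7E158D05F261.
Top bit is set, so as a signed 64-bit value this is 0xCF3D7E158D05F261 − 2^64 = -3513513503253728671.

-3513513503253728671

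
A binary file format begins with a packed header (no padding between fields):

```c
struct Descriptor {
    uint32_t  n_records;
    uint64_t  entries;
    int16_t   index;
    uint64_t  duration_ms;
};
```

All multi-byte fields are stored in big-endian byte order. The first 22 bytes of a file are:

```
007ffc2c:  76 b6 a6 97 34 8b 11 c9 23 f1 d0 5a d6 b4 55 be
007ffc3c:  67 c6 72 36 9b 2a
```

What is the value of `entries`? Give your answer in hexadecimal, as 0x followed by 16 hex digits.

`entries` follows `n_records` (4 bytes), so it starts at byte offset 4 and occupies 8 bytes.
Bytes at offsets 4..11: 34 8B 11 C9 23 F1 D0 5A.
Big-endian: lowest address holds the most-significant byte.
The bytes are already most-significant first: 0x348B11C923F1D05A.

0x348B11C923F1D05A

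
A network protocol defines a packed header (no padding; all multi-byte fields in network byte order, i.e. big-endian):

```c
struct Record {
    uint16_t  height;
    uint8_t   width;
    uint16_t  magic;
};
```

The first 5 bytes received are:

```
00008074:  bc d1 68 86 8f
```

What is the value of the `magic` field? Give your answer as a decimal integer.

34447

`magic` follows `height` (2 B), `width` (1 B), so it starts at offset 2 + 1 = 3 and occupies 2 bytes.
Bytes at offsets 3..4: 86 8F.
Big-endian: lowest address holds the most-significant byte.
The bytes are already most-significant first: 0x868F.
0x868F = 34447.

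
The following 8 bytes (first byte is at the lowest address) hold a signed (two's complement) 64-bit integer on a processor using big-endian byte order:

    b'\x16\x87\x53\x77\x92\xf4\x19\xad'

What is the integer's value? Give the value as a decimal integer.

In big-endian order the high byte comes first in memory.
The bytes are already most-significant first: 0x1687537792F419AD.
0x1687537792F419AD = 1623357963722037677.

1623357963722037677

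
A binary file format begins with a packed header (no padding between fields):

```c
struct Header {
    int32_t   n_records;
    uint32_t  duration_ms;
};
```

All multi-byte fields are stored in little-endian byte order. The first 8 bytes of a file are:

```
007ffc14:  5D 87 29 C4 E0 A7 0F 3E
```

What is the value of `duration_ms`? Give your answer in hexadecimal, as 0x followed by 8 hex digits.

`duration_ms` follows `n_records` (4 bytes), so it starts at byte offset 4 and occupies 4 bytes.
Bytes at offsets 4..7: E0 A7 0F 3E.
In little-endian order the low byte comes first in memory.
Reassemble most-significant byte first: 3E 0F A7 E0 → 0x3E0FA7E0.

0x3E0FA7E0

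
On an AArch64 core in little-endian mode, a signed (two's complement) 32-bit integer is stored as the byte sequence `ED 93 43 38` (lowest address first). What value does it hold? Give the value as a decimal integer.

943952877

In little-endian order the low byte comes first in memory.
Reassemble most-significant byte first: 38 43 93 ED → 0x384393ED.
0x384393ED = 943952877.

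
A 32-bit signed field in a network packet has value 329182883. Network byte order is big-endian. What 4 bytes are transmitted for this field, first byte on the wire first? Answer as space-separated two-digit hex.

13 9E EE A3

329182883 in hexadecimal, padded to 32 bits, is 0x139EEEA3.
Split into bytes (most-significant first): 13 9E EE A3.
Big-endian: lowest address holds the most-significant byte.
So the memory order matches the most-significant-first order: 13 9E EE A3.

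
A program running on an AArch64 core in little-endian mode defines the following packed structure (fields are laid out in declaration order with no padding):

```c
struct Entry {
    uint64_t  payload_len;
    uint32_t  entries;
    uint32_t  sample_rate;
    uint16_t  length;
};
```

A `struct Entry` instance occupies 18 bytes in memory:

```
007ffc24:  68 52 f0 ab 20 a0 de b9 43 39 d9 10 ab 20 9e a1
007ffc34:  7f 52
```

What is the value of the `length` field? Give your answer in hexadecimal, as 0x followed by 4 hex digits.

0x527F

`length` follows `payload_len` (8 B), `entries` (4 B), `sample_rate` (4 B), so it starts at offset 8 + 4 + 4 = 16 and occupies 2 bytes.
Bytes at offsets 16..17: 7F 52.
In little-endian order the low byte comes first in memory.
Reassemble most-significant byte first: 52 7F → 0x527F.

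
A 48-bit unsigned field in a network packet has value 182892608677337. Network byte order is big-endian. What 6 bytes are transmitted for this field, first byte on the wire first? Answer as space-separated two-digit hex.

182892608677337 in hexadecimal, padded to 48 bits, is 0xA65700F8E5D9.
Split into bytes (most-significant first): A6 57 00 F8 E5 D9.
Big-endian stores the most-significant byte at the lowest address.
So the memory order matches the most-significant-first order: A6 57 00 F8 E5 D9.

A6 57 00 F8 E5 D9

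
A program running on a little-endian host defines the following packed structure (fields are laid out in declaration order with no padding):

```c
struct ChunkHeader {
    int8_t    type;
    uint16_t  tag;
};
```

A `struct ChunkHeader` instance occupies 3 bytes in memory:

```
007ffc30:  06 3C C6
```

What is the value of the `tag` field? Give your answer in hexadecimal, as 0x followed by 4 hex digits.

0xC63C

`tag` follows `type` (1 byte), so it starts at byte offset 1 and occupies 2 bytes.
Bytes at offsets 1..2: 3C C6.
Little-endian: lowest address holds the least-significant byte.
Reassemble most-significant byte first: C6 3C → 0xC63C.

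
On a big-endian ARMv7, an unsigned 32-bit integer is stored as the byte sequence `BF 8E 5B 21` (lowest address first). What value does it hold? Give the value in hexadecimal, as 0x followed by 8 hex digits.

Big-endian: lowest address holds the most-significant byte.
The bytes are already most-significant first: 0xBF8E5B21.

0xBF8E5B21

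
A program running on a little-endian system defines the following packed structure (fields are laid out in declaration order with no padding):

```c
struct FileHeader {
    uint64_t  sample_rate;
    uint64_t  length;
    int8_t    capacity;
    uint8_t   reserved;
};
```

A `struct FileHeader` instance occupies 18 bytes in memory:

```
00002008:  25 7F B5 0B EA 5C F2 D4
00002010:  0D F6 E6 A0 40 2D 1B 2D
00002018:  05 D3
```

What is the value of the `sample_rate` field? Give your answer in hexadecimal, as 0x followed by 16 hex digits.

`sample_rate` is the first field, at byte offset 0, occupying 8 bytes.
Bytes at offsets 0..7: 25 7F B5 0B EA 5C F2 D4.
Little-endian stores the least-significant byte at the lowest address.
Reassemble most-significant byte first: D4 F2 5C EA 0B B5 7F 25 → 0xD4F25CEA0BB57F25.

0xD4F25CEA0BB57F25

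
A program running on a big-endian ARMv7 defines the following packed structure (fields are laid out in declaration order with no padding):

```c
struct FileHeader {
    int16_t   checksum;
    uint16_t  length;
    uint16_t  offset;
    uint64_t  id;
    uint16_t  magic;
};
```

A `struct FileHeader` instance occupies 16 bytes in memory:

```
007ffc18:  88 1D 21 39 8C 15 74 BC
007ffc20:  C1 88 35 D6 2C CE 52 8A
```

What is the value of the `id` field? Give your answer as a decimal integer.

`id` follows `checksum` (2 B), `length` (2 B), `offset` (2 B), so it starts at offset 2 + 2 + 2 = 6 and occupies 8 bytes.
Bytes at offsets 6..13: 74 BC C1 88 35 D6 2C CE.
Big-endian stores the most-significant byte at the lowest address.
The bytes are already most-significant first: 0x74BCC18835D62CCE.
0x74BCC18835D62CCE = 8411810994784185550.

8411810994784185550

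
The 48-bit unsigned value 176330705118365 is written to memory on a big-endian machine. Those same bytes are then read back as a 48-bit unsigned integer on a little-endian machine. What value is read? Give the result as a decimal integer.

176330705118365 in 48-bit hexadecimal is 0xA05F310AA49D.
Stored big-endian, the bytes at ascending addresses are A0 5F 31 0A A4 9D.
Read back as little-endian, the first byte is least significant, giving 0x9DA40A315FA0.
0x9DA40A315FA0 = 173327871205280.

173327871205280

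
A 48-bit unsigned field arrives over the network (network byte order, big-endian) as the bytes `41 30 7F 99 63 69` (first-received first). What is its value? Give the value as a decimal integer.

Big-endian stores the most-significant byte at the lowest address.
The bytes are already most-significant first: 0x41307F996369.
0x41307F996369 = 71676554994537.

71676554994537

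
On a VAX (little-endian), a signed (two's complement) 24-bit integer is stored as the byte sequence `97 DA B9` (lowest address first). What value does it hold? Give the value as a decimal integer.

Little-endian: lowest address holds the least-significant byte.
Reassemble most-significant byte first: B9 DA 97 → 0xB9DA97.
Top bit is set, so as a signed 24-bit value this is 0xB9DA97 − 2^24 = -4597097.

-4597097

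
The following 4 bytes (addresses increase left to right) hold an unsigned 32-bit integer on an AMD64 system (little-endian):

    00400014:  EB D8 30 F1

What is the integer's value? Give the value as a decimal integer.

4046510315

Little-endian: lowest address holds the least-significant byte.
Reassemble most-significant byte first: F1 30 D8 EB → 0xF130D8EB.
0xF130D8EB = 4046510315.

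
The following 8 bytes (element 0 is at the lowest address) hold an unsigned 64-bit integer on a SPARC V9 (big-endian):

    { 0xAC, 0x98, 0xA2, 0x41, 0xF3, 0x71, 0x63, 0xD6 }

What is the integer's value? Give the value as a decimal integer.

12436868775124493270

In big-endian order the high byte comes first in memory.
The bytes are already most-significant first: 0xAC98A241F37163D6.
0xAC98A241F37163D6 = 12436868775124493270.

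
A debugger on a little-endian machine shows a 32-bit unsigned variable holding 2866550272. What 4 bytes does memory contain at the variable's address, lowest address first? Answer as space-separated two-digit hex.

2866550272 in hexadecimal, padded to 32 bits, is 0xAADC1600.
Split into bytes (most-significant first): AA DC 16 00.
Little-endian stores the least-significant byte at the lowest address.
So at ascending addresses the bytes are 00 16 DC AA.

00 16 DC AA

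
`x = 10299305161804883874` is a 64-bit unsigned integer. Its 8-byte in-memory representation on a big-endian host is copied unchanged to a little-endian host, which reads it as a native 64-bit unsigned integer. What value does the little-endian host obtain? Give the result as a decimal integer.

10299305161804883874 in 64-bit hexadecimal is 0x8EEE7B7A02BA27A2.
Stored big-endian, the bytes at ascending addresses are 8E EE 7B 7A 02 BA 27 A2.
Read back as little-endian, the first byte is least significant, giving 0xA227BA027A7BEE8E.
0xA227BA027A7BEE8E = 11684512278043684494.

11684512278043684494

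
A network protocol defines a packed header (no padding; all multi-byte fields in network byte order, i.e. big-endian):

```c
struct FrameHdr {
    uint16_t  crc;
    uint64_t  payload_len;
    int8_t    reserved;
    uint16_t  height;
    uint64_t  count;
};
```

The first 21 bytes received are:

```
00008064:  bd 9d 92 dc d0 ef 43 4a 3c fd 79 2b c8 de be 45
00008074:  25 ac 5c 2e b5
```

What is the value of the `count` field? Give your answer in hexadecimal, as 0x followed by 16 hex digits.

0xDEBE4525AC5C2EB5

`count` follows `crc` (2 B), `payload_len` (8 B), `reserved` (1 B), `height` (2 B), so it starts at offset 2 + 8 + 1 + 2 = 13 and occupies 8 bytes.
Bytes at offsets 13..20: DE BE 45 25 AC 5C 2E B5.
Big-endian stores the most-significant byte at the lowest address.
The bytes are already most-significant first: 0xDEBE4525AC5C2EB5.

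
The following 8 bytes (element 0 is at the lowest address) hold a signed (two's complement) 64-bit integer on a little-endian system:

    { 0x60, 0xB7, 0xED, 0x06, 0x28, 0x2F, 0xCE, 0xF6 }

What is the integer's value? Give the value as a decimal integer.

-662540246215444640

Little-endian: lowest address holds the least-significant byte.
Reassemble most-significant byte first: F6 CE 2F 28 06 ED B7 60 → 0xF6CE2F2806EDB760.
Top bit is set, so as a signed 64-bit value this is 0xF6CE2F2806EDB760 − 2^64 = -662540246215444640.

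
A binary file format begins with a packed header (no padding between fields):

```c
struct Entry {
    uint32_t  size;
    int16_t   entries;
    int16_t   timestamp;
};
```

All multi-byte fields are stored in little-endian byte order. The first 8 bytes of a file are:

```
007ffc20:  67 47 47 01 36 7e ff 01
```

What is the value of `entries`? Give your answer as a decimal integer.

`entries` follows `size` (4 bytes), so it starts at byte offset 4 and occupies 2 bytes.
Bytes at offsets 4..5: 36 7E.
In little-endian order the low byte comes first in memory.
Reassemble most-significant byte first: 7E 36 → 0x7E36.
0x7E36 = 32310.

32310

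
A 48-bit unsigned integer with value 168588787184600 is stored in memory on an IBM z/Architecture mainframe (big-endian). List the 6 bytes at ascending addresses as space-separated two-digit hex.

168588787184600 in hexadecimal, padded to 48 bits, is 0x9954A2C5F3D8.
Split into bytes (most-significant first): 99 54 A2 C5 F3 D8.
Big-endian stores the most-significant byte at the lowest address.
So the memory order matches the most-significant-first order: 99 54 A2 C5 F3 D8.

99 54 A2 C5 F3 D8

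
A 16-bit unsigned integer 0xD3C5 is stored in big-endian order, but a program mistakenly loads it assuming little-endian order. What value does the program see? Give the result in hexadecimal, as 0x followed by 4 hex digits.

Stored big-endian, the bytes at ascending addresses are D3 C5.
Read back as little-endian, the first byte is least significant, giving 0xC5D3.

0xC5D3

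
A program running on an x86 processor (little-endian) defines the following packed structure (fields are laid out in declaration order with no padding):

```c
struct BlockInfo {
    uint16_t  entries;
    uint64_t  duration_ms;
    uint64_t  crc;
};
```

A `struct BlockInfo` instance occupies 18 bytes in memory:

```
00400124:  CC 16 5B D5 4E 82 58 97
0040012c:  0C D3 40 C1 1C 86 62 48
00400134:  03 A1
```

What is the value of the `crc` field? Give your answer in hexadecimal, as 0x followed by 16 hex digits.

`crc` follows `entries` (2 B), `duration_ms` (8 B), so it starts at offset 2 + 8 = 10 and occupies 8 bytes.
Bytes at offsets 10..17: 40 C1 1C 86 62 48 03 A1.
Little-endian stores the least-significant byte at the lowest address.
Reassemble most-significant byte first: A1 03 48 62 86 1C C1 40 → 0xA1034862861CC140.

0xA1034862861CC140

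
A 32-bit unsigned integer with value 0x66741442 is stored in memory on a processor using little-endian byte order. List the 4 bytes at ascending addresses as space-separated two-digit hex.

Split into bytes (most-significant first): 66 74 14 42.
Little-endian stores the least-significant byte at the lowest address.
So at ascending addresses the bytes are 42 14 74 66.

42 14 74 66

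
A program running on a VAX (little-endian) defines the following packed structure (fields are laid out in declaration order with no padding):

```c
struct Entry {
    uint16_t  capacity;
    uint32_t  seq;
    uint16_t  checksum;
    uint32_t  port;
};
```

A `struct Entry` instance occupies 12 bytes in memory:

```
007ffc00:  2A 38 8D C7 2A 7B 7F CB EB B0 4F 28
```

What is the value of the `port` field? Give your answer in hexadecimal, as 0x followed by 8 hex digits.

0x284FB0EB

`port` follows `capacity` (2 B), `seq` (4 B), `checksum` (2 B), so it starts at offset 2 + 4 + 2 = 8 and occupies 4 bytes.
Bytes at offsets 8..11: EB B0 4F 28.
Little-endian: lowest address holds the least-significant byte.
Reassemble most-significant byte first: 28 4F B0 EB → 0x284FB0EB.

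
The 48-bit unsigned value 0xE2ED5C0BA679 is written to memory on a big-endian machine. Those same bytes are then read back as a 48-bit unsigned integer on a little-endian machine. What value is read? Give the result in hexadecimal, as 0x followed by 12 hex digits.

0x79A60B5CEDE2

Stored big-endian, the bytes at ascending addresses are E2 ED 5C 0B A6 79.
Read back as little-endian, the first byte is least significant, giving 0x79A60B5CEDE2.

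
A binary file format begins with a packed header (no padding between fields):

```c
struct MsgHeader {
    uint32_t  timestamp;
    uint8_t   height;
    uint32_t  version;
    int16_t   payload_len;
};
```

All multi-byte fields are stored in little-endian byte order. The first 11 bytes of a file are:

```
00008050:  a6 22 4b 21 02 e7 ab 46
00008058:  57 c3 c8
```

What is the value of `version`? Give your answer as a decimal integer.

`version` follows `timestamp` (4 B), `height` (1 B), so it starts at offset 4 + 1 = 5 and occupies 4 bytes.
Bytes at offsets 5..8: E7 AB 46 57.
Little-endian stores the least-significant byte at the lowest address.
Reassemble most-significant byte first: 57 46 AB E7 → 0x5746ABE7.
0x5746ABE7 = 1464249319.

1464249319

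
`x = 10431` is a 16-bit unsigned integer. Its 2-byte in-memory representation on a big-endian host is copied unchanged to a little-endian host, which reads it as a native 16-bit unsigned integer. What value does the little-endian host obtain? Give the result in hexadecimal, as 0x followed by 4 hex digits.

10431 in 16-bit hexadecimal is 0x28BF.
Stored big-endian, the bytes at ascending addresses are 28 BF.
Read back as little-endian, the first byte is least significant, giving 0xBF28.

0xBF28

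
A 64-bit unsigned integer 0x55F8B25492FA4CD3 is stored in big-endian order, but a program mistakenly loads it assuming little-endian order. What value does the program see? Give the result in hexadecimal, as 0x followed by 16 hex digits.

0xD34CFA9254B2F855

Stored big-endian, the bytes at ascending addresses are 55 F8 B2 54 92 FA 4C D3.
Read back as little-endian, the first byte is least significant, giving 0xD34CFA9254B2F855.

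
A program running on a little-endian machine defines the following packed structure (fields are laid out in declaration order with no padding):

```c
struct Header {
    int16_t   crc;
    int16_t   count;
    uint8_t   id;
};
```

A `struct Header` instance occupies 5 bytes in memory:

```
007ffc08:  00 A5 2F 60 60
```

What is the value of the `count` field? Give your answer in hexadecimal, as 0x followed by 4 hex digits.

0x602F

`count` follows `crc` (2 bytes), so it starts at byte offset 2 and occupies 2 bytes.
Bytes at offsets 2..3: 2F 60.
In little-endian order the low byte comes first in memory.
Reassemble most-significant byte first: 60 2F → 0x602F.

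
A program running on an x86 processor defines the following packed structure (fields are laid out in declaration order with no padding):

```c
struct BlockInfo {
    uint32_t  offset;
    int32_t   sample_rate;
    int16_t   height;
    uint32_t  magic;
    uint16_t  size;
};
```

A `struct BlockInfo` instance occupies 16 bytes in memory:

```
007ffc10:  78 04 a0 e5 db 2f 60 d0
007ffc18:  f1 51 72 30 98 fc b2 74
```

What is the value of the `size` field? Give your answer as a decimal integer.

`size` follows `offset` (4 B), `sample_rate` (4 B), `height` (2 B), `magic` (4 B), so it starts at offset 4 + 4 + 2 + 4 = 14 and occupies 2 bytes.
Bytes at offsets 14..15: B2 74.
Little-endian stores the least-significant byte at the lowest address.
Reassemble most-significant byte first: 74 B2 → 0x74B2.
0x74B2 = 29874.

29874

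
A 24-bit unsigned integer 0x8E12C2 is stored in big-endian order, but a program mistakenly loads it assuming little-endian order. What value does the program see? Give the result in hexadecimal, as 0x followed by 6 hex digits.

0xC2128E

Stored big-endian, the bytes at ascending addresses are 8E 12 C2.
Read back as little-endian, the first byte is least significant, giving 0xC2128E.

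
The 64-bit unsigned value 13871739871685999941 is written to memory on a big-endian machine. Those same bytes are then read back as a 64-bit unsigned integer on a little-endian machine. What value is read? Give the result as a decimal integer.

5007290220133057216

13871739871685999941 in 64-bit hexadecimal is 0xC08251EAEC777D45.
Stored big-endian, the bytes at ascending addresses are C0 82 51 EA EC 77 7D 45.
Read back as little-endian, the first byte is least significant, giving 0x457D77ECEA5182C0.
0x457D77ECEA5182C0 = 5007290220133057216.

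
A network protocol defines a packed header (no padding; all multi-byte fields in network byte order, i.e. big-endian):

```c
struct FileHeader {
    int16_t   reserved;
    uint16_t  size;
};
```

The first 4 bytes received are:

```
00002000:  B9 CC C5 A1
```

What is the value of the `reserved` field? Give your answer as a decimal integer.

-17972

`reserved` is the first field, at byte offset 0, occupying 2 bytes.
Bytes at offsets 0..1: B9 CC.
Big-endian: lowest address holds the most-significant byte.
The bytes are already most-significant first: 0xB9CC.
Top bit is set, so as a signed 16-bit value this is 0xB9CC − 2^16 = -17972.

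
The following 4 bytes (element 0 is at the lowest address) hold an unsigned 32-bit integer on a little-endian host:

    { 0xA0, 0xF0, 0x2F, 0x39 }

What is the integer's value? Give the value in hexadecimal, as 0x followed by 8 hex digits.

0x392FF0A0

Little-endian: lowest address holds the least-significant byte.
Reassemble most-significant byte first: 39 2F F0 A0 → 0x392FF0A0.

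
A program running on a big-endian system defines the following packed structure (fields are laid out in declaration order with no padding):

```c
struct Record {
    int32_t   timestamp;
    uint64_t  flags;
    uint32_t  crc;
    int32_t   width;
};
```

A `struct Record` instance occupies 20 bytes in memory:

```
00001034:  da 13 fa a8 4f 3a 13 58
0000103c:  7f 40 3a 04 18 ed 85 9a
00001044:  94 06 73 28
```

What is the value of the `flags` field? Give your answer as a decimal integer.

`flags` follows `timestamp` (4 bytes), so it starts at byte offset 4 and occupies 8 bytes.
Bytes at offsets 4..11: 4F 3A 13 58 7F 40 3A 04.
Big-endian stores the most-significant byte at the lowest address.
The bytes are already most-significant first: 0x4F3A13587F403A04.
0x4F3A13587F403A04 = 5708896748458490372.

5708896748458490372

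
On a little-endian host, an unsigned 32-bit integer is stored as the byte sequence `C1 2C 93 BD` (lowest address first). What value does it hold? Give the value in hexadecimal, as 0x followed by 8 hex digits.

0xBD932CC1

Little-endian stores the least-significant byte at the lowest address.
Reassemble most-significant byte first: BD 93 2C C1 → 0xBD932CC1.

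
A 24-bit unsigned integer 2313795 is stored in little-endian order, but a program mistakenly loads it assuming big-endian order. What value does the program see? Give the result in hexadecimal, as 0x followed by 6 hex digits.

0x434E23

2313795 in 24-bit hexadecimal is 0x234E43.
Stored little-endian, the bytes at ascending addresses are 43 4E 23.
Read back as big-endian, the last byte is least significant, giving 0x434E23.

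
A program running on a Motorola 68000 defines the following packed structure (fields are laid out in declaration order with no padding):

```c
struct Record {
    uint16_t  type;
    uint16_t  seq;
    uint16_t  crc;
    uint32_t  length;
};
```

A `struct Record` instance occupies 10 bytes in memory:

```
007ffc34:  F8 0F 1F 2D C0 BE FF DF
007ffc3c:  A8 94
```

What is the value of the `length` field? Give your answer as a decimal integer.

4292847764

`length` follows `type` (2 B), `seq` (2 B), `crc` (2 B), so it starts at offset 2 + 2 + 2 = 6 and occupies 4 bytes.
Bytes at offsets 6..9: FF DF A8 94.
In big-endian order the high byte comes first in memory.
The bytes are already most-significant first: 0xFFDFA894.
0xFFDFA894 = 4292847764.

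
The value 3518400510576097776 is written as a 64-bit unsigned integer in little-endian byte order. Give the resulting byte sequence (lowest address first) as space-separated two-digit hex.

F0 F9 70 82 9F DE D3 30

3518400510576097776 in hexadecimal, padded to 64 bits, is 0x30D3DE9F8270F9F0.
Split into bytes (most-significant first): 30 D3 DE 9F 82 70 F9 F0.
Little-endian stores the least-significant byte at the lowest address.
So at ascending addresses the bytes are F0 F9 70 82 9F DE D3 30.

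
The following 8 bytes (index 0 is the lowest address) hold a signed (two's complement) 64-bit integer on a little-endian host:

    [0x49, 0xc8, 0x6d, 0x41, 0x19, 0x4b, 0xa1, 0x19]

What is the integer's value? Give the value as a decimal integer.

1846839894042593353

In little-endian order the low byte comes first in memory.
Reassemble most-significant byte first: 19 A1 4B 19 41 6D C8 49 → 0x19A14B19416DC849.
0x19A14B19416DC849 = 1846839894042593353.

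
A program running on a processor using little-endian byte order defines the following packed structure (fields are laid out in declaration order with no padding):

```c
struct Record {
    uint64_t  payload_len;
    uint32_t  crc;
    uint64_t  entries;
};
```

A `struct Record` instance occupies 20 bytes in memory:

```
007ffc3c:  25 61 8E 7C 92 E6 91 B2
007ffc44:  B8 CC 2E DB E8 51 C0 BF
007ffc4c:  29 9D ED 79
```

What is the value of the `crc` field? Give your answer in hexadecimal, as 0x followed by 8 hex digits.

0xDB2ECCB8

`crc` follows `payload_len` (8 bytes), so it starts at byte offset 8 and occupies 4 bytes.
Bytes at offsets 8..11: B8 CC 2E DB.
Little-endian stores the least-significant byte at the lowest address.
Reassemble most-significant byte first: DB 2E CC B8 → 0xDB2ECCB8.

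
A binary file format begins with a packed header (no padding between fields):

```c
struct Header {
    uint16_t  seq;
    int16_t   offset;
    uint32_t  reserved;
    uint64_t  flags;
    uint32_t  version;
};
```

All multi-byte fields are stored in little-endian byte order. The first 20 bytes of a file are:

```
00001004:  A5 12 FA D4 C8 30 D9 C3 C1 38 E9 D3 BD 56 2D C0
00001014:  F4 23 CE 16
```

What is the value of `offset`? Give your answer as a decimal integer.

`offset` follows `seq` (2 bytes), so it starts at byte offset 2 and occupies 2 bytes.
Bytes at offsets 2..3: FA D4.
In little-endian order the low byte comes first in memory.
Reassemble most-significant byte first: D4 FA → 0xD4FA.
Top bit is set, so as a signed 16-bit value this is 0xD4FA − 2^16 = -11014.

-11014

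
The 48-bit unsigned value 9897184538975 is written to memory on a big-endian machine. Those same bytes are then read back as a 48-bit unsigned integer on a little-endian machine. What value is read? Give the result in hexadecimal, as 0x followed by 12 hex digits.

0x5F312B5E0009

9897184538975 in 48-bit hexadecimal is 0x09005E2B315F.
Stored big-endian, the bytes at ascending addresses are 09 00 5E 2B 31 5F.
Read back as little-endian, the first byte is least significant, giving 0x5F312B5E0009.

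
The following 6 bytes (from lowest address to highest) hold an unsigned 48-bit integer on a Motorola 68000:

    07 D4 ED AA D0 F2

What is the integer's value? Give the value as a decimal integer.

8611101855986

Big-endian stores the most-significant byte at the lowest address.
The bytes are already most-significant first: 0x07D4EDAAD0F2.
0x07D4EDAAD0F2 = 8611101855986.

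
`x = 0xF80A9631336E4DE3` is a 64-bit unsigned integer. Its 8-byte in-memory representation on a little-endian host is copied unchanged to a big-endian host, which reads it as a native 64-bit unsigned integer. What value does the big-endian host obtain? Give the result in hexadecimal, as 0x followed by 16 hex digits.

Stored little-endian, the bytes at ascending addresses are E3 4D 6E 33 31 96 0A F8.
Read back as big-endian, the last byte is least significant, giving 0xE34D6E3331960AF8.

0xE34D6E3331960AF8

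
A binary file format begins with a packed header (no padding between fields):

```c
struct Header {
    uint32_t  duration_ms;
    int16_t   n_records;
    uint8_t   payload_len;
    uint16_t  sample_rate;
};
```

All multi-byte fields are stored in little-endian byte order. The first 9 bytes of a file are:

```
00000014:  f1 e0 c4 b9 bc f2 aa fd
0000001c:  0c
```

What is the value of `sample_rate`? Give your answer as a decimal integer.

3325

`sample_rate` follows `duration_ms` (4 B), `n_records` (2 B), `payload_len` (1 B), so it starts at offset 4 + 2 + 1 = 7 and occupies 2 bytes.
Bytes at offsets 7..8: FD 0C.
In little-endian order the low byte comes first in memory.
Reassemble most-significant byte first: 0C FD → 0x0CFD.
0x0CFD = 3325.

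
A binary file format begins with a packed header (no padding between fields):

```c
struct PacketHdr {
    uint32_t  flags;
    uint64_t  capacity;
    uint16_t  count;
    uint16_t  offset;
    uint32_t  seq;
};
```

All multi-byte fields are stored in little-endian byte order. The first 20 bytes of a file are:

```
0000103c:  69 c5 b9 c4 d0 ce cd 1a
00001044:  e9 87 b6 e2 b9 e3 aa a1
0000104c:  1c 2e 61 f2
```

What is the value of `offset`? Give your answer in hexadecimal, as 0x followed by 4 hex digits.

`offset` follows `flags` (4 B), `capacity` (8 B), `count` (2 B), so it starts at offset 4 + 8 + 2 = 14 and occupies 2 bytes.
Bytes at offsets 14..15: AA A1.
In little-endian order the low byte comes first in memory.
Reassemble most-significant byte first: A1 AA → 0xA1AA.

0xA1AA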